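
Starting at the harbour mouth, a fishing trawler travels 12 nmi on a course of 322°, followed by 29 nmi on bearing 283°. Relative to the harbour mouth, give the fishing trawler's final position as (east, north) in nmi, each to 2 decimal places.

(-35.64, 15.98)

Leg 1 (322°, 12 nmi): east 12 sin 322° = -7.39, north 12 cos 322° = 9.46
Leg 2 (283°, 29 nmi): east 29 sin 283° = -28.26, north 29 cos 283° = 6.52
Summing: -35.64 nmi east, 15.98 nmi north → (-35.64, 15.98).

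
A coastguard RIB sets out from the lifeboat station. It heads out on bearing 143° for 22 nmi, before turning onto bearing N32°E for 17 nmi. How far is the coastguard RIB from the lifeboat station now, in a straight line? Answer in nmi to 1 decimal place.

Leg 1 (143°, 22 nmi): east 22 sin 143° = 13.24, north 22 cos 143° = -17.57
Leg 2 (N32°E, 17 nmi): east 17 sin 32° = 9.01, north 17 cos 32° = 14.42
Net: 22.25 east, -3.15 north. Distance = √((22.25)² + (-3.15)²) = 22.471 nmi.

22.5 nmi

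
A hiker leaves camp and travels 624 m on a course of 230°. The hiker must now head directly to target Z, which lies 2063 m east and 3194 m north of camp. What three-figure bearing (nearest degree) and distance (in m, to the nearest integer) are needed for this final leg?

035°, 4402 m

Leg 1 (230°, 624 m): east 624 sin 230° = -478.01, north 624 cos 230° = -401.10
Current position: (-478.01, -401.10). Target: (2063, 3194). Remaining: Δeast = 2541.01, Δnorth = 3595.10.
Bearing = atan2(2541.01, 3595.10) mod 360° = 35.25°; distance = √((2541.01)² + (3595.10)²) = 4402.440 m.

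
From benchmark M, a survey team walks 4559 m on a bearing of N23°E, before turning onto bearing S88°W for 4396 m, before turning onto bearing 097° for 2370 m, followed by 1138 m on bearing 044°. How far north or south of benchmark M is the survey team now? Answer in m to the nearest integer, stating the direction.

4573 m north

Leg 1 (N23°E, 4559 m): east 4559 sin 23° = 1781.34, north 4559 cos 23° = 4196.58
Leg 2 (S88°W, 4396 m): east 4396 sin 268° = -4393.32, north 4396 cos 268° = -153.42
Leg 3 (097°, 2370 m): east 2370 sin 97° = 2352.33, north 2370 cos 97° = -288.83
Leg 4 (044°, 1138 m): east 1138 sin 44° = 790.52, north 1138 cos 44° = 818.61
Net north component: 4572.94 m.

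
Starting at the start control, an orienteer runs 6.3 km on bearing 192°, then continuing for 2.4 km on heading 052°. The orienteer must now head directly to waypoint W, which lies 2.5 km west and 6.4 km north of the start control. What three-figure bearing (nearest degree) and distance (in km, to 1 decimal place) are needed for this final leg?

344°, 11.5 km

Leg 1 (192°, 6.3 km): east 6.3 sin 192° = -1.31, north 6.3 cos 192° = -6.16
Leg 2 (052°, 2.4 km): east 2.4 sin 52° = 1.89, north 2.4 cos 52° = 1.48
Current position: (0.58, -4.68). Target: (-2.5, 6.4). Remaining: Δeast = -3.08, Δnorth = 11.08.
Bearing = atan2(-3.08, 11.08) mod 360° = 344.46°; distance = √((-3.08)² + (11.08)²) = 11.505 km.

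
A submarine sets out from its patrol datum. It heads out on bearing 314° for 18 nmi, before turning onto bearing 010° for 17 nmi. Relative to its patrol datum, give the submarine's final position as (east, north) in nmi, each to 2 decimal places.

Leg 1 (314°, 18 nmi): east 18 sin 314° = -12.95, north 18 cos 314° = 12.50
Leg 2 (010°, 17 nmi): east 17 sin 10° = 2.95, north 17 cos 10° = 16.74
Summing: -10.00 nmi east, 29.25 nmi north → (-10.00, 29.25).

(-10.00, 29.25)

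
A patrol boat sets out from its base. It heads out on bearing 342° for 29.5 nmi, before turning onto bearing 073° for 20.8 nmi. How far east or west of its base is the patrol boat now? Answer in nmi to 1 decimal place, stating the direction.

Leg 1 (342°, 29.5 nmi): east 29.5 sin 342° = -9.12, north 29.5 cos 342° = 28.06
Leg 2 (073°, 20.8 nmi): east 20.8 sin 73° = 19.89, north 20.8 cos 73° = 6.08
Net east component: 10.78 nmi.

10.8 nmi east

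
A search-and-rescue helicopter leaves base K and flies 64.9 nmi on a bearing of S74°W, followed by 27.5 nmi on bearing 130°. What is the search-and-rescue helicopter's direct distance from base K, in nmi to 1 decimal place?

Leg 1 (S74°W, 64.9 nmi): east 64.9 sin 254° = -62.39, north 64.9 cos 254° = -17.89
Leg 2 (130°, 27.5 nmi): east 27.5 sin 130° = 21.07, north 27.5 cos 130° = -17.68
Net: -41.32 east, -35.57 north. Distance = √((-41.32)² + (-35.57)²) = 54.518 nmi.

54.5 nmi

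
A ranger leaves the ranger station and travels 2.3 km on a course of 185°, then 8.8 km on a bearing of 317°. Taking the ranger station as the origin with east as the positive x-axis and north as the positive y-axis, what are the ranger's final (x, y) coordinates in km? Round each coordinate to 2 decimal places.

(-6.20, 4.14)

Leg 1 (185°, 2.3 km): east 2.3 sin 185° = -0.20, north 2.3 cos 185° = -2.29
Leg 2 (317°, 8.8 km): east 8.8 sin 317° = -6.00, north 8.8 cos 317° = 6.44
Summing: -6.20 km east, 4.14 km north → (-6.20, 4.14).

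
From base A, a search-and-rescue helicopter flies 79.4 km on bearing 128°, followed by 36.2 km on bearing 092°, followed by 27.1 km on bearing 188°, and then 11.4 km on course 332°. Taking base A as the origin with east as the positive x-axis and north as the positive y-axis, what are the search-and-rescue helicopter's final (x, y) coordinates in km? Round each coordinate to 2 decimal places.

Leg 1 (128°, 79.4 km): east 79.4 sin 128° = 62.57, north 79.4 cos 128° = -48.88
Leg 2 (092°, 36.2 km): east 36.2 sin 92° = 36.18, north 36.2 cos 92° = -1.26
Leg 3 (188°, 27.1 km): east 27.1 sin 188° = -3.77, north 27.1 cos 188° = -26.84
Leg 4 (332°, 11.4 km): east 11.4 sin 332° = -5.35, north 11.4 cos 332° = 10.07
Summing: 89.62 km east, -66.92 km north → (89.62, -66.92).

(89.62, -66.92)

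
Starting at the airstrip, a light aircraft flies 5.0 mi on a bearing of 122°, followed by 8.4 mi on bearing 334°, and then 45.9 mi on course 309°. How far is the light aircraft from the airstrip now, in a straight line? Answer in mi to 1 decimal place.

48.7 mi

Leg 1 (122°, 5.0 mi): east 5.0 sin 122° = 4.24, north 5.0 cos 122° = -2.65
Leg 2 (334°, 8.4 mi): east 8.4 sin 334° = -3.68, north 8.4 cos 334° = 7.55
Leg 3 (309°, 45.9 mi): east 45.9 sin 309° = -35.67, north 45.9 cos 309° = 28.89
Net: -35.11 east, 33.79 north. Distance = √((-35.11)² + (33.79)²) = 48.728 mi.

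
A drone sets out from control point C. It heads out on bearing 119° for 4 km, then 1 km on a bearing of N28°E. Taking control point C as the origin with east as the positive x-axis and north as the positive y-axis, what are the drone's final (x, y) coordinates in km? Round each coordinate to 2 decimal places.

(3.97, -1.06)

Leg 1 (119°, 4 km): east 4 sin 119° = 3.50, north 4 cos 119° = -1.94
Leg 2 (N28°E, 1 km): east 1 sin 28° = 0.47, north 1 cos 28° = 0.88
Summing: 3.97 km east, -1.06 km north → (3.97, -1.06).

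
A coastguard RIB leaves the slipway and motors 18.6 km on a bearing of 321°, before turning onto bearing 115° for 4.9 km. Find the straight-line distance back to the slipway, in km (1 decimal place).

Leg 1 (321°, 18.6 km): east 18.6 sin 321° = -11.71, north 18.6 cos 321° = 14.45
Leg 2 (115°, 4.9 km): east 4.9 sin 115° = 4.44, north 4.9 cos 115° = -2.07
Net: -7.26 east, 12.38 north. Distance = √((-7.26)² + (12.38)²) = 14.358 km.

14.4 km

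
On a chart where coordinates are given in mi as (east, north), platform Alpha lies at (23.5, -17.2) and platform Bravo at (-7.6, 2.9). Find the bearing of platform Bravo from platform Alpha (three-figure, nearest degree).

303°

Δeast = -7.6 − 23.5 = -31.10; Δnorth = 2.9 − -17.2 = 20.10.
Bearing = atan2(Δeast, Δnorth) mod 360° = 302.87° ≈ 303°.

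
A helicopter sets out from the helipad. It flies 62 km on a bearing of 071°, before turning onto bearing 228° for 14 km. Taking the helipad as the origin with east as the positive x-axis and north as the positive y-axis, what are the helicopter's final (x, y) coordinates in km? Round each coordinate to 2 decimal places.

Leg 1 (071°, 62 km): east 62 sin 71° = 58.62, north 62 cos 71° = 20.19
Leg 2 (228°, 14 km): east 14 sin 228° = -10.40, north 14 cos 228° = -9.37
Summing: 48.22 km east, 10.82 km north → (48.22, 10.82).

(48.22, 10.82)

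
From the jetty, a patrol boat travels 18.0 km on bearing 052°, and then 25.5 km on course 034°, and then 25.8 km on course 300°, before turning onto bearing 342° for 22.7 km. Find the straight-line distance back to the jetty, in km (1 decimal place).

66.7 km

Leg 1 (052°, 18.0 km): east 18.0 sin 52° = 14.18, north 18.0 cos 52° = 11.08
Leg 2 (034°, 25.5 km): east 25.5 sin 34° = 14.26, north 25.5 cos 34° = 21.14
Leg 3 (300°, 25.8 km): east 25.8 sin 300° = -22.34, north 25.8 cos 300° = 12.90
Leg 4 (342°, 22.7 km): east 22.7 sin 342° = -7.01, north 22.7 cos 342° = 21.59
Net: -0.91 east, 66.71 north. Distance = √((-0.91)² + (66.71)²) = 66.718 km.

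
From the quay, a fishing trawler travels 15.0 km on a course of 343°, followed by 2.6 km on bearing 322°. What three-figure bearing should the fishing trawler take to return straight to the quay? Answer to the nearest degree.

160°

Leg 1 (343°, 15.0 km): east 15.0 sin 343° = -4.39, north 15.0 cos 343° = 14.34
Leg 2 (322°, 2.6 km): east 2.6 sin 322° = -1.60, north 2.6 cos 322° = 2.05
Net displacement: -5.99 east, 16.39 north. Direction back to start is (5.99, -16.39): bearing = atan2(5.99, -16.39) mod 360° = 159.94° ≈ 160°.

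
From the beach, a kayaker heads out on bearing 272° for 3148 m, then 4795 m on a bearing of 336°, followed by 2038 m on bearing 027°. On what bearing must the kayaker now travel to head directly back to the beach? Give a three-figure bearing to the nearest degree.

Leg 1 (272°, 3148 m): east 3148 sin 272° = -3146.08, north 3148 cos 272° = 109.86
Leg 2 (336°, 4795 m): east 4795 sin 336° = -1950.30, north 4795 cos 336° = 4380.45
Leg 3 (027°, 2038 m): east 2038 sin 27° = 925.23, north 2038 cos 27° = 1815.87
Net displacement: -4171.15 east, 6306.19 north. Direction back to start is (4171.15, -6306.19): bearing = atan2(4171.15, -6306.19) mod 360° = 146.52° ≈ 147°.

147°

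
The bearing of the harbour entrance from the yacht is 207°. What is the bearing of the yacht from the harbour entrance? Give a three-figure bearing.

Back-bearing = 207° − 180° = 027°.

027°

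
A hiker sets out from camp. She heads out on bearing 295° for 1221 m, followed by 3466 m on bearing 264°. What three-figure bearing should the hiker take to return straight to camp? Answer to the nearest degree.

Leg 1 (295°, 1221 m): east 1221 sin 295° = -1106.60, north 1221 cos 295° = 516.02
Leg 2 (264°, 3466 m): east 3466 sin 264° = -3447.01, north 3466 cos 264° = -362.30
Net displacement: -4553.61 east, 153.72 north. Direction back to start is (4553.61, -153.72): bearing = atan2(4553.61, -153.72) mod 360° = 91.93° ≈ 092°.

092°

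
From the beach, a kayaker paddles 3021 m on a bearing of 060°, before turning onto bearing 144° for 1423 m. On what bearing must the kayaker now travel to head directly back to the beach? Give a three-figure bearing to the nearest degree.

Leg 1 (060°, 3021 m): east 3021 sin 60° = 2616.26, north 3021 cos 60° = 1510.50
Leg 2 (144°, 1423 m): east 1423 sin 144° = 836.42, north 1423 cos 144° = -1151.23
Net displacement: 3452.68 east, 359.27 north. Direction back to start is (-3452.68, -359.27): bearing = atan2(-3452.68, -359.27) mod 360° = 264.06° ≈ 264°.

264°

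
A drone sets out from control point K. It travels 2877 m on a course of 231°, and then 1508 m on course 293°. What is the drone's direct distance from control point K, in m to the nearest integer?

3824 m

Leg 1 (231°, 2877 m): east 2877 sin 231° = -2235.85, north 2877 cos 231° = -1810.55
Leg 2 (293°, 1508 m): east 1508 sin 293° = -1388.12, north 1508 cos 293° = 589.22
Net: -3623.97 east, -1221.33 north. Distance = √((-3623.97)² + (-1221.33)²) = 3824.240 m.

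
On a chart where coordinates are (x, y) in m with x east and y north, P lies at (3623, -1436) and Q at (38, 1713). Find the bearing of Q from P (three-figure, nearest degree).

311°

Δeast = 38 − 3623 = -3585.00; Δnorth = 1713 − -1436 = 3149.00.
Bearing = atan2(Δeast, Δnorth) mod 360° = 311.30° ≈ 311°.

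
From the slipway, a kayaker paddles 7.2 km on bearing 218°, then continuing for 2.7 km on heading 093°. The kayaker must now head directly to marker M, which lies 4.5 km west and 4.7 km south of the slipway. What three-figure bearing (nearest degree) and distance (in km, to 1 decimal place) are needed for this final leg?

Leg 1 (218°, 7.2 km): east 7.2 sin 218° = -4.43, north 7.2 cos 218° = -5.67
Leg 2 (093°, 2.7 km): east 2.7 sin 93° = 2.70, north 2.7 cos 93° = -0.14
Current position: (-1.74, -5.81). Target: (-4.5, -4.7). Remaining: Δeast = -2.76, Δnorth = 1.11.
Bearing = atan2(-2.76, 1.11) mod 360° = 291.97°; distance = √((-2.76)² + (1.11)²) = 2.980 km.

292°, 3.0 km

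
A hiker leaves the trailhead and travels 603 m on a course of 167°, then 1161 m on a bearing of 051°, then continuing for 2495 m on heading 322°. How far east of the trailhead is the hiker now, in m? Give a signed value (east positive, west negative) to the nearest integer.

Leg 1 (167°, 603 m): east 603 sin 167° = 135.65, north 603 cos 167° = -587.55
Leg 2 (051°, 1161 m): east 1161 sin 51° = 902.27, north 1161 cos 51° = 730.64
Leg 3 (322°, 2495 m): east 2495 sin 322° = -1536.08, north 2495 cos 322° = 1966.09
Net east component: -498.16 m.

-498 m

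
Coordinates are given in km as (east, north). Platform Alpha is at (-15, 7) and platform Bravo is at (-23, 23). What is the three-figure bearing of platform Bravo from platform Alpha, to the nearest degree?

333°

Δeast = -23 − -15 = -8.00; Δnorth = 23 − 7 = 16.00.
Bearing = atan2(Δeast, Δnorth) mod 360° = 333.43° ≈ 333°.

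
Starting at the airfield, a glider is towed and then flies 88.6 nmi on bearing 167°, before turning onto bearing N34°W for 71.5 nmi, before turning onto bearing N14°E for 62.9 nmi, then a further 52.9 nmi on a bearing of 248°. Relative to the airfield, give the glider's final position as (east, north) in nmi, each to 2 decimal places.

(-53.88, 14.16)

Leg 1 (167°, 88.6 nmi): east 88.6 sin 167° = 19.93, north 88.6 cos 167° = -86.33
Leg 2 (N34°W, 71.5 nmi): east 71.5 sin 326° = -39.98, north 71.5 cos 326° = 59.28
Leg 3 (N14°E, 62.9 nmi): east 62.9 sin 14° = 15.22, north 62.9 cos 14° = 61.03
Leg 4 (248°, 52.9 nmi): east 52.9 sin 248° = -49.05, north 52.9 cos 248° = -19.82
Summing: -53.88 nmi east, 14.16 nmi north → (-53.88, 14.16).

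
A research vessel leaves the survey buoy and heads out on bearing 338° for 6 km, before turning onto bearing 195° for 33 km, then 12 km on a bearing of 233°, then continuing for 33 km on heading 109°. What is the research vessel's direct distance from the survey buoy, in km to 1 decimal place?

45.6 km

Leg 1 (338°, 6 km): east 6 sin 338° = -2.25, north 6 cos 338° = 5.56
Leg 2 (195°, 33 km): east 33 sin 195° = -8.54, north 33 cos 195° = -31.88
Leg 3 (233°, 12 km): east 12 sin 233° = -9.58, north 12 cos 233° = -7.22
Leg 4 (109°, 33 km): east 33 sin 109° = 31.20, north 33 cos 109° = -10.74
Net: 10.83 east, -44.28 north. Distance = √((10.83)² + (-44.28)²) = 45.583 km.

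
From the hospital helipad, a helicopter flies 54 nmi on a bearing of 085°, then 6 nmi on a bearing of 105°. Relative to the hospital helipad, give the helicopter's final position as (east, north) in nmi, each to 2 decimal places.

Leg 1 (085°, 54 nmi): east 54 sin 85° = 53.79, north 54 cos 85° = 4.71
Leg 2 (105°, 6 nmi): east 6 sin 105° = 5.80, north 6 cos 105° = -1.55
Summing: 59.59 nmi east, 3.15 nmi north → (59.59, 3.15).

(59.59, 3.15)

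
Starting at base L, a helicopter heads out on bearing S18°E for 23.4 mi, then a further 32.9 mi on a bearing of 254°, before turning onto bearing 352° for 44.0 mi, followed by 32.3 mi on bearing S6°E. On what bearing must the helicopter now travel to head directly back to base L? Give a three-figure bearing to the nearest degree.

054°

Leg 1 (S18°E, 23.4 mi): east 23.4 sin 162° = 7.23, north 23.4 cos 162° = -22.25
Leg 2 (254°, 32.9 mi): east 32.9 sin 254° = -31.63, north 32.9 cos 254° = -9.07
Leg 3 (352°, 44.0 mi): east 44.0 sin 352° = -6.12, north 44.0 cos 352° = 43.57
Leg 4 (S6°E, 32.3 mi): east 32.3 sin 174° = 3.38, north 32.3 cos 174° = -32.12
Net displacement: -27.14 east, -19.87 north. Direction back to start is (27.14, 19.87): bearing = atan2(27.14, 19.87) mod 360° = 53.79° ≈ 054°.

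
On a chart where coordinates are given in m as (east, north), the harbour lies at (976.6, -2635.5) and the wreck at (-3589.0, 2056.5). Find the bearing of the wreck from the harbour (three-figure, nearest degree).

316°

Δeast = -3589.0 − 976.6 = -4565.60; Δnorth = 2056.5 − -2635.5 = 4692.00.
Bearing = atan2(Δeast, Δnorth) mod 360° = 315.78° ≈ 316°.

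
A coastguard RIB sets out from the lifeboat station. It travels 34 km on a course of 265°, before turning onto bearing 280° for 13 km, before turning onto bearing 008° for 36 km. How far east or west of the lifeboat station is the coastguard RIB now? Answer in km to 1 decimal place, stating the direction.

41.7 km west

Leg 1 (265°, 34 km): east 34 sin 265° = -33.87, north 34 cos 265° = -2.96
Leg 2 (280°, 13 km): east 13 sin 280° = -12.80, north 13 cos 280° = 2.26
Leg 3 (008°, 36 km): east 36 sin 8° = 5.01, north 36 cos 8° = 35.65
Net east component: -41.66 km.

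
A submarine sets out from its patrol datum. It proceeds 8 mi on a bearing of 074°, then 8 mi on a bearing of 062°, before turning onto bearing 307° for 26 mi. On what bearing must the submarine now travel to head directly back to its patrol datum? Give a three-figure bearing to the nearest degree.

164°

Leg 1 (074°, 8 mi): east 8 sin 74° = 7.69, north 8 cos 74° = 2.21
Leg 2 (062°, 8 mi): east 8 sin 62° = 7.06, north 8 cos 62° = 3.76
Leg 3 (307°, 26 mi): east 26 sin 307° = -20.76, north 26 cos 307° = 15.65
Net displacement: -6.01 east, 21.61 north. Direction back to start is (6.01, -21.61): bearing = atan2(6.01, -21.61) mod 360° = 164.45° ≈ 164°.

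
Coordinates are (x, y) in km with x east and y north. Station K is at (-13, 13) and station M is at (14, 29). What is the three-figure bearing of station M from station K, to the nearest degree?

059°

Δeast = 14 − -13 = 27.00; Δnorth = 29 − 13 = 16.00.
Bearing = atan2(Δeast, Δnorth) mod 360° = 59.35° ≈ 059°.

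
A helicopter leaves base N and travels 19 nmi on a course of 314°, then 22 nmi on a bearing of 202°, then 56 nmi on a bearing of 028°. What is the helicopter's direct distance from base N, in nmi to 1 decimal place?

Leg 1 (314°, 19 nmi): east 19 sin 314° = -13.67, north 19 cos 314° = 13.20
Leg 2 (202°, 22 nmi): east 22 sin 202° = -8.24, north 22 cos 202° = -20.40
Leg 3 (028°, 56 nmi): east 56 sin 28° = 26.29, north 56 cos 28° = 49.45
Net: 4.38 east, 42.25 north. Distance = √((4.38)² + (42.25)²) = 42.472 nmi.

42.5 nmi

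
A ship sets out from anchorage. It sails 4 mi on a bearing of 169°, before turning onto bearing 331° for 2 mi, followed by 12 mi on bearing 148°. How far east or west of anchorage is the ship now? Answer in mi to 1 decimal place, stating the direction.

Leg 1 (169°, 4 mi): east 4 sin 169° = 0.76, north 4 cos 169° = -3.93
Leg 2 (331°, 2 mi): east 2 sin 331° = -0.97, north 2 cos 331° = 1.75
Leg 3 (148°, 12 mi): east 12 sin 148° = 6.36, north 12 cos 148° = -10.18
Net east component: 6.15 mi.

6.2 mi east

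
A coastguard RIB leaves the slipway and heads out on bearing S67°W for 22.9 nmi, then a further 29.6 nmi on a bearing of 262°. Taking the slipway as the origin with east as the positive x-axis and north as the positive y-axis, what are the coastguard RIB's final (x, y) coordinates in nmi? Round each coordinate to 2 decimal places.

(-50.39, -13.07)

Leg 1 (S67°W, 22.9 nmi): east 22.9 sin 247° = -21.08, north 22.9 cos 247° = -8.95
Leg 2 (262°, 29.6 nmi): east 29.6 sin 262° = -29.31, north 29.6 cos 262° = -4.12
Summing: -50.39 nmi east, -13.07 nmi north → (-50.39, -13.07).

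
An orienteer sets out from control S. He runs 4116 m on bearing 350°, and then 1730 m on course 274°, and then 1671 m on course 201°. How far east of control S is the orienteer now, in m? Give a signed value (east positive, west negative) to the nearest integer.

-3039 m

Leg 1 (350°, 4116 m): east 4116 sin 350° = -714.74, north 4116 cos 350° = 4053.47
Leg 2 (274°, 1730 m): east 1730 sin 274° = -1725.79, north 1730 cos 274° = 120.68
Leg 3 (201°, 1671 m): east 1671 sin 201° = -598.83, north 1671 cos 201° = -1560.01
Net east component: -3039.35 m.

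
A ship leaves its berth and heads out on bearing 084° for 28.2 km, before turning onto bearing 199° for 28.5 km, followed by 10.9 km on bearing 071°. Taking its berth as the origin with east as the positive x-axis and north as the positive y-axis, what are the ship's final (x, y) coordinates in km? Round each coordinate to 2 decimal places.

(29.07, -20.45)

Leg 1 (084°, 28.2 km): east 28.2 sin 84° = 28.05, north 28.2 cos 84° = 2.95
Leg 2 (199°, 28.5 km): east 28.5 sin 199° = -9.28, north 28.5 cos 199° = -26.95
Leg 3 (071°, 10.9 km): east 10.9 sin 71° = 10.31, north 10.9 cos 71° = 3.55
Summing: 29.07 km east, -20.45 km north → (29.07, -20.45).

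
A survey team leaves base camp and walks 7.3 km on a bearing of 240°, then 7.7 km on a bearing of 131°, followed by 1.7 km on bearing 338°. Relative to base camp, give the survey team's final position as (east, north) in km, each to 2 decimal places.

(-1.15, -7.13)

Leg 1 (240°, 7.3 km): east 7.3 sin 240° = -6.32, north 7.3 cos 240° = -3.65
Leg 2 (131°, 7.7 km): east 7.7 sin 131° = 5.81, north 7.7 cos 131° = -5.05
Leg 3 (338°, 1.7 km): east 1.7 sin 338° = -0.64, north 1.7 cos 338° = 1.58
Summing: -1.15 km east, -7.13 km north → (-1.15, -7.13).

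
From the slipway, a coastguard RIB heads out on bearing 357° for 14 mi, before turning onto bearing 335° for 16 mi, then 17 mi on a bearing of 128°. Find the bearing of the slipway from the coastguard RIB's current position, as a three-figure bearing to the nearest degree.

198°

Leg 1 (357°, 14 mi): east 14 sin 357° = -0.73, north 14 cos 357° = 13.98
Leg 2 (335°, 16 mi): east 16 sin 335° = -6.76, north 16 cos 335° = 14.50
Leg 3 (128°, 17 mi): east 17 sin 128° = 13.40, north 17 cos 128° = -10.47
Net displacement: 5.90 east, 18.02 north. Direction back to start is (-5.90, -18.02): bearing = atan2(-5.90, -18.02) mod 360° = 198.14° ≈ 198°.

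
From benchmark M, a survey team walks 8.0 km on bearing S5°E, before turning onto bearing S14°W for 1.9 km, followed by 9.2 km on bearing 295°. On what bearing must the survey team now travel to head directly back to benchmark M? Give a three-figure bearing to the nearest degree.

054°

Leg 1 (S5°E, 8.0 km): east 8.0 sin 175° = 0.70, north 8.0 cos 175° = -7.97
Leg 2 (S14°W, 1.9 km): east 1.9 sin 194° = -0.46, north 1.9 cos 194° = -1.84
Leg 3 (295°, 9.2 km): east 9.2 sin 295° = -8.34, north 9.2 cos 295° = 3.89
Net displacement: -8.10 east, -5.93 north. Direction back to start is (8.10, 5.93): bearing = atan2(8.10, 5.93) mod 360° = 53.82° ≈ 054°.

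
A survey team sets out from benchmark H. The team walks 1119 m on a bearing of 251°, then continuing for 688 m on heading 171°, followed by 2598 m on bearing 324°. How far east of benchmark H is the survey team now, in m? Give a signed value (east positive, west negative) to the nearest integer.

-2477 m

Leg 1 (251°, 1119 m): east 1119 sin 251° = -1058.04, north 1119 cos 251° = -364.31
Leg 2 (171°, 688 m): east 688 sin 171° = 107.63, north 688 cos 171° = -679.53
Leg 3 (324°, 2598 m): east 2598 sin 324° = -1527.07, north 2598 cos 324° = 2101.83
Net east component: -2477.47 m.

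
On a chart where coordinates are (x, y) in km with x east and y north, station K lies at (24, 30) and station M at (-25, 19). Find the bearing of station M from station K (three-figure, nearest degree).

257°

Δeast = -25 − 24 = -49.00; Δnorth = 19 − 30 = -11.00.
Bearing = atan2(Δeast, Δnorth) mod 360° = 257.35° ≈ 257°.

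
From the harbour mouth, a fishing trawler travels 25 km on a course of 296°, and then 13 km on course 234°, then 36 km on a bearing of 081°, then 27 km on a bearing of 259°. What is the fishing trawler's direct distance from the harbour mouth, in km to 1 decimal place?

Leg 1 (296°, 25 km): east 25 sin 296° = -22.47, north 25 cos 296° = 10.96
Leg 2 (234°, 13 km): east 13 sin 234° = -10.52, north 13 cos 234° = -7.64
Leg 3 (081°, 36 km): east 36 sin 81° = 35.56, north 36 cos 81° = 5.63
Leg 4 (259°, 27 km): east 27 sin 259° = -26.50, north 27 cos 259° = -5.15
Net: -23.93 east, 3.80 north. Distance = √((-23.93)² + (3.80)²) = 24.234 km.

24.2 km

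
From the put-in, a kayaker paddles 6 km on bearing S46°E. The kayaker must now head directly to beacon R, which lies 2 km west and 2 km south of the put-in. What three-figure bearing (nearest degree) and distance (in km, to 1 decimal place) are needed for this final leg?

Leg 1 (S46°E, 6 km): east 6 sin 134° = 4.32, north 6 cos 134° = -4.17
Current position: (4.32, -4.17). Target: (-2, -2). Remaining: Δeast = -6.32, Δnorth = 2.17.
Bearing = atan2(-6.32, 2.17) mod 360° = 288.94°; distance = √((-6.32)² + (2.17)²) = 6.678 km.

289°, 6.7 km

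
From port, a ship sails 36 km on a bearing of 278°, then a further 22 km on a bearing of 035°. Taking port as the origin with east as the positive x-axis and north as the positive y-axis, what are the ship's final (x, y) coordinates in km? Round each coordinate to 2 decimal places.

(-23.03, 23.03)

Leg 1 (278°, 36 km): east 36 sin 278° = -35.65, north 36 cos 278° = 5.01
Leg 2 (035°, 22 km): east 22 sin 35° = 12.62, north 22 cos 35° = 18.02
Summing: -23.03 km east, 23.03 km north → (-23.03, 23.03).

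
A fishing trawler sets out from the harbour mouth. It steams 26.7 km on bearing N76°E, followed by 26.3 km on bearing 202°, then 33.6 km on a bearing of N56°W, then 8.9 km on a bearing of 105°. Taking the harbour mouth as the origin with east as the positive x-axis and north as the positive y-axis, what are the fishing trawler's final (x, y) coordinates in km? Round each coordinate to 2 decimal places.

Leg 1 (N76°E, 26.7 km): east 26.7 sin 76° = 25.91, north 26.7 cos 76° = 6.46
Leg 2 (202°, 26.3 km): east 26.3 sin 202° = -9.85, north 26.3 cos 202° = -24.38
Leg 3 (N56°W, 33.6 km): east 33.6 sin 304° = -27.86, north 33.6 cos 304° = 18.79
Leg 4 (105°, 8.9 km): east 8.9 sin 105° = 8.60, north 8.9 cos 105° = -2.30
Summing: -3.20 km east, -1.44 km north → (-3.20, -1.44).

(-3.20, -1.44)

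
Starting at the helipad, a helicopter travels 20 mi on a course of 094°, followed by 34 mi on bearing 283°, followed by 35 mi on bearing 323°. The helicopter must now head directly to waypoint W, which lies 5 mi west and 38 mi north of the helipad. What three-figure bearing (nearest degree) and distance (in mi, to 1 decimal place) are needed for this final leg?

Leg 1 (094°, 20 mi): east 20 sin 94° = 19.95, north 20 cos 94° = -1.40
Leg 2 (283°, 34 mi): east 34 sin 283° = -33.13, north 34 cos 283° = 7.65
Leg 3 (323°, 35 mi): east 35 sin 323° = -21.06, north 35 cos 323° = 27.95
Current position: (-34.24, 34.21). Target: (-5, 38). Remaining: Δeast = 29.24, Δnorth = 3.79.
Bearing = atan2(29.24, 3.79) mod 360° = 82.61°; distance = √((29.24)² + (3.79)²) = 29.486 mi.

083°, 29.5 mi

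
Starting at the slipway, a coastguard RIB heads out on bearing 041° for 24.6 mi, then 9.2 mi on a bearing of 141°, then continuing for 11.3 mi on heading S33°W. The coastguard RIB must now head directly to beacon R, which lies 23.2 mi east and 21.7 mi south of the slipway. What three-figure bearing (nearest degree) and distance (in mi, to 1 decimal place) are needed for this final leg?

163°, 24.8 mi

Leg 1 (041°, 24.6 mi): east 24.6 sin 41° = 16.14, north 24.6 cos 41° = 18.57
Leg 2 (141°, 9.2 mi): east 9.2 sin 141° = 5.79, north 9.2 cos 141° = -7.15
Leg 3 (S33°W, 11.3 mi): east 11.3 sin 213° = -6.15, north 11.3 cos 213° = -9.48
Current position: (15.77, 1.94). Target: (23.2, -21.7). Remaining: Δeast = 7.43, Δnorth = -23.64.
Bearing = atan2(7.43, -23.64) mod 360° = 162.56°; distance = √((7.43)² + (-23.64)²) = 24.778 mi.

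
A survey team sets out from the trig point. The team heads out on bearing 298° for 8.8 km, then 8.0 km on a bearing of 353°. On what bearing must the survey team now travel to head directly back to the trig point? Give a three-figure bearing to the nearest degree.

144°

Leg 1 (298°, 8.8 km): east 8.8 sin 298° = -7.77, north 8.8 cos 298° = 4.13
Leg 2 (353°, 8.0 km): east 8.0 sin 353° = -0.97, north 8.0 cos 353° = 7.94
Net displacement: -8.74 east, 12.07 north. Direction back to start is (8.74, -12.07): bearing = atan2(8.74, -12.07) mod 360° = 144.08° ≈ 144°.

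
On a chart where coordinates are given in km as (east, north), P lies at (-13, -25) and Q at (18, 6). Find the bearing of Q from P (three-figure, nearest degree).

045°

Δeast = 18 − -13 = 31.00; Δnorth = 6 − -25 = 31.00.
Bearing = atan2(Δeast, Δnorth) mod 360° = 45.00° ≈ 045°.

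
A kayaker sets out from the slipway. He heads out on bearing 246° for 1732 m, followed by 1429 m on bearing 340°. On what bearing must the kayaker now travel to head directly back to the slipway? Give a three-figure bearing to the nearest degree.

Leg 1 (246°, 1732 m): east 1732 sin 246° = -1582.26, north 1732 cos 246° = -704.47
Leg 2 (340°, 1429 m): east 1429 sin 340° = -488.75, north 1429 cos 340° = 1342.82
Net displacement: -2071.01 east, 638.35 north. Direction back to start is (2071.01, -638.35): bearing = atan2(2071.01, -638.35) mod 360° = 107.13° ≈ 107°.

107°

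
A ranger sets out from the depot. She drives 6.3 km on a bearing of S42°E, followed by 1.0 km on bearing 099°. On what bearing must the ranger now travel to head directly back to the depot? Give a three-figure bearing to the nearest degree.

Leg 1 (S42°E, 6.3 km): east 6.3 sin 138° = 4.22, north 6.3 cos 138° = -4.68
Leg 2 (099°, 1.0 km): east 1.0 sin 99° = 0.99, north 1.0 cos 99° = -0.16
Net displacement: 5.20 east, -4.84 north. Direction back to start is (-5.20, 4.84): bearing = atan2(-5.20, 4.84) mod 360° = 312.92° ≈ 313°.

313°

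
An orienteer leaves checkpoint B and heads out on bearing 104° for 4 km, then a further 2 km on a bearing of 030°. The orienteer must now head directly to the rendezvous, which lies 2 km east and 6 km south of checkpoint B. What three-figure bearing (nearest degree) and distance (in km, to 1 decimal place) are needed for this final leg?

203°, 7.4 km

Leg 1 (104°, 4 km): east 4 sin 104° = 3.88, north 4 cos 104° = -0.97
Leg 2 (030°, 2 km): east 2 sin 30° = 1.00, north 2 cos 30° = 1.73
Current position: (4.88, 0.76). Target: (2, -6). Remaining: Δeast = -2.88, Δnorth = -6.76.
Bearing = atan2(-2.88, -6.76) mod 360° = 203.07°; distance = √((-2.88)² + (-6.76)²) = 7.352 km.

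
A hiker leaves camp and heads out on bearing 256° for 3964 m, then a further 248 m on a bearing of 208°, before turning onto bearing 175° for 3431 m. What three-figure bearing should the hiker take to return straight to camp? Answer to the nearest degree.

Leg 1 (256°, 3964 m): east 3964 sin 256° = -3846.25, north 3964 cos 256° = -958.98
Leg 2 (208°, 248 m): east 248 sin 208° = -116.43, north 248 cos 208° = -218.97
Leg 3 (175°, 3431 m): east 3431 sin 175° = 299.03, north 3431 cos 175° = -3417.94
Net displacement: -3663.65 east, -4595.89 north. Direction back to start is (3663.65, 4595.89): bearing = atan2(3663.65, 4595.89) mod 360° = 38.56° ≈ 039°.

039°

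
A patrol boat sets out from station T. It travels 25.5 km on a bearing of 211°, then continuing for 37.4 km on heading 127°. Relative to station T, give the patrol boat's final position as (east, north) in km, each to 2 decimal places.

Leg 1 (211°, 25.5 km): east 25.5 sin 211° = -13.13, north 25.5 cos 211° = -21.86
Leg 2 (127°, 37.4 km): east 37.4 sin 127° = 29.87, north 37.4 cos 127° = -22.51
Summing: 16.74 km east, -44.37 km north → (16.74, -44.37).

(16.74, -44.37)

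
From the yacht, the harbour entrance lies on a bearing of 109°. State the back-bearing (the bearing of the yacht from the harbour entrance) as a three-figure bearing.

289°

Back-bearing = 109° + 180° = 289°.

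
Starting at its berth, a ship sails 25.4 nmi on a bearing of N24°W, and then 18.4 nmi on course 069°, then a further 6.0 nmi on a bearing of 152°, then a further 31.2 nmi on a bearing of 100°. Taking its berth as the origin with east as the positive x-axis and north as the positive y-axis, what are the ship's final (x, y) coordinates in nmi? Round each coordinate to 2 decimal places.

Leg 1 (N24°W, 25.4 nmi): east 25.4 sin 336° = -10.33, north 25.4 cos 336° = 23.20
Leg 2 (069°, 18.4 nmi): east 18.4 sin 69° = 17.18, north 18.4 cos 69° = 6.59
Leg 3 (152°, 6.0 nmi): east 6.0 sin 152° = 2.82, north 6.0 cos 152° = -5.30
Leg 4 (100°, 31.2 nmi): east 31.2 sin 100° = 30.73, north 31.2 cos 100° = -5.42
Summing: 40.39 nmi east, 19.08 nmi north → (40.39, 19.08).

(40.39, 19.08)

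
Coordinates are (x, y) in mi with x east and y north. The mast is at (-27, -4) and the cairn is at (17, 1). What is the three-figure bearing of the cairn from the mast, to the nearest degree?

Δeast = 17 − -27 = 44.00; Δnorth = 1 − -4 = 5.00.
Bearing = atan2(Δeast, Δnorth) mod 360° = 83.52° ≈ 084°.

084°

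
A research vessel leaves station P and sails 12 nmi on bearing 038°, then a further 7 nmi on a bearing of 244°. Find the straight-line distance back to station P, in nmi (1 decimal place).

Leg 1 (038°, 12 nmi): east 12 sin 38° = 7.39, north 12 cos 38° = 9.46
Leg 2 (244°, 7 nmi): east 7 sin 244° = -6.29, north 7 cos 244° = -3.07
Net: 1.10 east, 6.39 north. Distance = √((1.10)² + (6.39)²) = 6.481 nmi.

6.5 nmi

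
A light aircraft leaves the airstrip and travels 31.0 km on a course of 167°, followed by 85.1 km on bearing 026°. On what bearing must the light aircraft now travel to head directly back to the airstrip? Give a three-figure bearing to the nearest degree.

Leg 1 (167°, 31.0 km): east 31.0 sin 167° = 6.97, north 31.0 cos 167° = -30.21
Leg 2 (026°, 85.1 km): east 85.1 sin 26° = 37.31, north 85.1 cos 26° = 76.49
Net displacement: 44.28 east, 46.28 north. Direction back to start is (-44.28, -46.28): bearing = atan2(-44.28, -46.28) mod 360° = 223.73° ≈ 224°.

224°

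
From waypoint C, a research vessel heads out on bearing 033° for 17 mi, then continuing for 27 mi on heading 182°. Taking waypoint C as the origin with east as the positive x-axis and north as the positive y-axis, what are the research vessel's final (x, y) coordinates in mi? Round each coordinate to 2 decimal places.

(8.32, -12.73)

Leg 1 (033°, 17 mi): east 17 sin 33° = 9.26, north 17 cos 33° = 14.26
Leg 2 (182°, 27 mi): east 27 sin 182° = -0.94, north 27 cos 182° = -26.98
Summing: 8.32 mi east, -12.73 mi north → (8.32, -12.73).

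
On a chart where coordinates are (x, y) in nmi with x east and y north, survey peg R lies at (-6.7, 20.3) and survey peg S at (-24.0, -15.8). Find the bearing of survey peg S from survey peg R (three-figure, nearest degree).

206°

Δeast = -24.0 − -6.7 = -17.30; Δnorth = -15.8 − 20.3 = -36.10.
Bearing = atan2(Δeast, Δnorth) mod 360° = 205.60° ≈ 206°.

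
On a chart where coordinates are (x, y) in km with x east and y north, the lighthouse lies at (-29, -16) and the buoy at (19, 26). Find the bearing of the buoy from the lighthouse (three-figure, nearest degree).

Δeast = 19 − -29 = 48.00; Δnorth = 26 − -16 = 42.00.
Bearing = atan2(Δeast, Δnorth) mod 360° = 48.81° ≈ 049°.

049°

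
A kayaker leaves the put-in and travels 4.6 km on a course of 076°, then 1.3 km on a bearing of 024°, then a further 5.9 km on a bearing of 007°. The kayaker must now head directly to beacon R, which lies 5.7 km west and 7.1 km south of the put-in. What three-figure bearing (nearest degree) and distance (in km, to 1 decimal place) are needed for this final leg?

217°, 19.1 km

Leg 1 (076°, 4.6 km): east 4.6 sin 76° = 4.46, north 4.6 cos 76° = 1.11
Leg 2 (024°, 1.3 km): east 1.3 sin 24° = 0.53, north 1.3 cos 24° = 1.19
Leg 3 (007°, 5.9 km): east 5.9 sin 7° = 0.72, north 5.9 cos 7° = 5.86
Current position: (5.71, 8.16). Target: (-5.7, -7.1). Remaining: Δeast = -11.41, Δnorth = -15.26.
Bearing = atan2(-11.41, -15.26) mod 360° = 216.79°; distance = √((-11.41)² + (-15.26)²) = 19.052 km.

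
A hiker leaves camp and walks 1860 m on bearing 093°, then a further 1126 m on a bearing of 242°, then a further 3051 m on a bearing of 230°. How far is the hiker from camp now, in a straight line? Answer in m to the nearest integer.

2978 m

Leg 1 (093°, 1860 m): east 1860 sin 93° = 1857.45, north 1860 cos 93° = -97.34
Leg 2 (242°, 1126 m): east 1126 sin 242° = -994.20, north 1126 cos 242° = -528.62
Leg 3 (230°, 3051 m): east 3051 sin 230° = -2337.20, north 3051 cos 230° = -1961.14
Net: -1473.95 east, -2587.11 north. Distance = √((-1473.95)² + (-2587.11)²) = 2977.531 m.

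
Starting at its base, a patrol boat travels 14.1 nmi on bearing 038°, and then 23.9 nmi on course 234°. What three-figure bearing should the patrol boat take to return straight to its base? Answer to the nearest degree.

Leg 1 (038°, 14.1 nmi): east 14.1 sin 38° = 8.68, north 14.1 cos 38° = 11.11
Leg 2 (234°, 23.9 nmi): east 23.9 sin 234° = -19.34, north 23.9 cos 234° = -14.05
Net displacement: -10.65 east, -2.94 north. Direction back to start is (10.65, 2.94): bearing = atan2(10.65, 2.94) mod 360° = 74.59° ≈ 075°.

075°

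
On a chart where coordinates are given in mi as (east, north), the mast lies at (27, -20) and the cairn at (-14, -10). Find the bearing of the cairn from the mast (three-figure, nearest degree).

284°

Δeast = -14 − 27 = -41.00; Δnorth = -10 − -20 = 10.00.
Bearing = atan2(Δeast, Δnorth) mod 360° = 283.71° ≈ 284°.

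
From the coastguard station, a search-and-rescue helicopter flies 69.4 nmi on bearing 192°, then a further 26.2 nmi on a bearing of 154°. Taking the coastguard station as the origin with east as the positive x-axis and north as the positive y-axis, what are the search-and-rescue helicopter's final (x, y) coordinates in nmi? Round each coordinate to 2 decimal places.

(-2.94, -91.43)

Leg 1 (192°, 69.4 nmi): east 69.4 sin 192° = -14.43, north 69.4 cos 192° = -67.88
Leg 2 (154°, 26.2 nmi): east 26.2 sin 154° = 11.49, north 26.2 cos 154° = -23.55
Summing: -2.94 nmi east, -91.43 nmi north → (-2.94, -91.43).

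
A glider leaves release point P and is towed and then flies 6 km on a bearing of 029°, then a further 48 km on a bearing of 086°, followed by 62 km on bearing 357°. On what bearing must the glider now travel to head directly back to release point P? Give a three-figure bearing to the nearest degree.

214°

Leg 1 (029°, 6 km): east 6 sin 29° = 2.91, north 6 cos 29° = 5.25
Leg 2 (086°, 48 km): east 48 sin 86° = 47.88, north 48 cos 86° = 3.35
Leg 3 (357°, 62 km): east 62 sin 357° = -3.24, north 62 cos 357° = 61.92
Net displacement: 47.55 east, 70.51 north. Direction back to start is (-47.55, -70.51): bearing = atan2(-47.55, -70.51) mod 360° = 213.99° ≈ 214°.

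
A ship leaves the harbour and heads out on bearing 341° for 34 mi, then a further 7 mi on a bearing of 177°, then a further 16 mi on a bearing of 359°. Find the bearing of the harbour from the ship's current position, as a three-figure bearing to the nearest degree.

Leg 1 (341°, 34 mi): east 34 sin 341° = -11.07, north 34 cos 341° = 32.15
Leg 2 (177°, 7 mi): east 7 sin 177° = 0.37, north 7 cos 177° = -6.99
Leg 3 (359°, 16 mi): east 16 sin 359° = -0.28, north 16 cos 359° = 16.00
Net displacement: -10.98 east, 41.15 north. Direction back to start is (10.98, -41.15): bearing = atan2(10.98, -41.15) mod 360° = 165.06° ≈ 165°.

165°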